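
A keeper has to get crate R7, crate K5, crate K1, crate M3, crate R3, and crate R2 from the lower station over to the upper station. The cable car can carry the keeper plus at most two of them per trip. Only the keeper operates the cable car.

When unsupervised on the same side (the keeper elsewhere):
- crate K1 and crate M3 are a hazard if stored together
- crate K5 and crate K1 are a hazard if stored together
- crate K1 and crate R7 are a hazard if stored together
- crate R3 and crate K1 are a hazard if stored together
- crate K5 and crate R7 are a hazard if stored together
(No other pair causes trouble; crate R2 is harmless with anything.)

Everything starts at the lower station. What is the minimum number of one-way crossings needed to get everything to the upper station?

Counting alone: the keeper can take at most 2 across per trip to the upper station, so moving all 6 needs at least 3 loaded trips out, with a return between consecutive ones — at least 5 crossings.
The safety rule pushes this higher. Following every safe sequence of crossings, the most of the 6 that can be at the upper station as the cable car arrives there on crossings 5, 7 is 4, 5 respectively — never all 6.
So no plan with fewer than 9 crossings exists, and this one achieves 9:
1. Keeper goes to the upper station with crate K1 and crate R7.  [the lower station: crate K5, crate M3, crate R2, crate R3 | the upper station: crate K1, crate R7]
2. Keeper goes back to the lower station with crate R7.  [the lower station: crate K5, crate M3, crate R2, crate R3, crate R7 | the upper station: crate K1]
3. Keeper goes to the upper station with crate M3 and crate R7.  [the lower station: crate K5, crate R2, crate R3 | the upper station: crate K1, crate M3, crate R7]
4. Keeper goes back to the lower station with crate K1.  [the lower station: crate K1, crate K5, crate R2, crate R3 | the upper station: crate M3, crate R7]
5. Keeper goes to the upper station with crate K5 and crate R3.  [the lower station: crate K1, crate R2 | the upper station: crate K5, crate M3, crate R3, crate R7]
6. Keeper goes back to the lower station with crate R7.  [the lower station: crate K1, crate R2, crate R7 | the upper station: crate K5, crate M3, crate R3]
7. Keeper goes to the upper station with crate R2 and crate R7.  [the lower station: crate K1 | the upper station: crate K5, crate M3, crate R2, crate R3, crate R7]
8. Keeper goes back to the lower station with crate R7.  [the lower station: crate K1, crate R7 | the upper station: crate K5, crate M3, crate R2, crate R3]
9. Keeper goes to the upper station with crate K1 and crate R7.  [the lower station: — | the upper station: crate K1, crate K5, crate M3, crate R2, crate R3, crate R7]

9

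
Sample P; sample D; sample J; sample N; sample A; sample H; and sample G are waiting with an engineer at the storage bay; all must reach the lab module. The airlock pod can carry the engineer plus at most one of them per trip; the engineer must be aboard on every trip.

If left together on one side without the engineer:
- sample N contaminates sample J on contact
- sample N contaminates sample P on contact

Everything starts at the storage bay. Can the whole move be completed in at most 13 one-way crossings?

No

Counting alone: the engineer can take at most 1 across per trip to the lab module, so moving all 7 needs at least 7 loaded trips out, with a return between consecutive ones — at least 13 crossings.
The safety rule pushes this higher. Following every safe sequence of crossings, the most of the 7 that can be at the lab module as the airlock pod arrives there on crossing 13 is 6 — never all 7.
So the move cannot be finished within 13 crossings. (The shortest complete plan takes 15:)
1. Engineer goes to the lab module with sample N.
2. Engineer goes back to the storage bay alone.
3. Engineer goes to the lab module with sample P.
4. Engineer goes back to the storage bay with sample N.
5. Engineer goes to the lab module with sample J.
6. Engineer goes back to the storage bay alone.
7. Engineer goes to the lab module with sample D.
8. Engineer goes back to the storage bay alone.
9. Engineer goes to the lab module with sample A.
10. Engineer goes back to the storage bay alone.
11. Engineer goes to the lab module with sample H.
12. Engineer goes back to the storage bay alone.
13. Engineer goes to the lab module with sample G.
14. Engineer goes back to the storage bay alone.
15. Engineer goes to the lab module with sample N.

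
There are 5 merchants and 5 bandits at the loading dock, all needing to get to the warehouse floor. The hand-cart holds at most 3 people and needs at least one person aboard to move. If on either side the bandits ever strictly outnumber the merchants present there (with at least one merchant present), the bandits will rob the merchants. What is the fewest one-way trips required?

Counting alone: each trip to the warehouse floor takes at most 3 across and each return brings at least 1 back, so after t trips out (and t−1 returns) at most 3t − (t−1) of the 10 are across; that first reaches 10 at t = 5, so at least 9 crossings are needed.
The safety rule pushes this higher. Following every safe sequence of crossings, the most of the 10 that can be at the warehouse floor as the hand-cart arrives there on crossing 9 is 9 — never all 10.
So no plan with fewer than 11 crossings exists, and this one achieves 11:
1. 2 bandits → the warehouse floor.  (the loading dock: 5M 3B; the warehouse floor: 0M 2B)
2. 1 bandit ← the loading dock.  (the loading dock: 5M 4B; the warehouse floor: 0M 1B)
3. 3 bandits → the warehouse floor.  (the loading dock: 5M 1B; the warehouse floor: 0M 4B)
4. 1 bandit ← the loading dock.  (the loading dock: 5M 2B; the warehouse floor: 0M 3B)
5. 3 merchants → the warehouse floor.  (the loading dock: 2M 2B; the warehouse floor: 3M 3B)
6. 1 merchant and 1 bandit ← the loading dock.  (the loading dock: 3M 3B; the warehouse floor: 2M 2B)
7. 3 merchants → the warehouse floor.  (the loading dock: 0M 3B; the warehouse floor: 5M 2B)
8. 1 bandit ← the loading dock.  (the loading dock: 0M 4B; the warehouse floor: 5M 1B)
9. 2 bandits → the warehouse floor.  (the loading dock: 0M 2B; the warehouse floor: 5M 3B)
10. 1 bandit ← the loading dock.  (the loading dock: 0M 3B; the warehouse floor: 5M 2B)
11. 3 bandits → the warehouse floor.  (the loading dock: 0M 0B; the warehouse floor: 5M 5B)

11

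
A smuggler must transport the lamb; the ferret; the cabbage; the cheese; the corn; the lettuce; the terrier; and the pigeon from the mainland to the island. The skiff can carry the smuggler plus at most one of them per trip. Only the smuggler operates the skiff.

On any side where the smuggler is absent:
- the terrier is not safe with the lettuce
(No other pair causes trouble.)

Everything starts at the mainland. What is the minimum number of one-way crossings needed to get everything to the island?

15

Counting alone: the smuggler can take at most 1 across per trip to the island, so moving all 8 needs at least 8 loaded trips out, with a return between consecutive ones — at least 15 crossings.
The plan below uses exactly 15 crossings, so it is optimal:
1. Smuggler goes to the island with the lettuce.
2. Smuggler goes back to the mainland alone.
3. Smuggler goes to the island with the lamb.
4. Smuggler goes back to the mainland alone.
5. Smuggler goes to the island with the ferret.
6. Smuggler goes back to the mainland alone.
7. Smuggler goes to the island with the cabbage.
8. Smuggler goes back to the mainland alone.
9. Smuggler goes to the island with the cheese.
10. Smuggler goes back to the mainland alone.
11. Smuggler goes to the island with the corn.
12. Smuggler goes back to the mainland alone.
13. Smuggler goes to the island with the pigeon.
14. Smuggler goes back to the mainland alone.
15. Smuggler goes to the island with the terrier.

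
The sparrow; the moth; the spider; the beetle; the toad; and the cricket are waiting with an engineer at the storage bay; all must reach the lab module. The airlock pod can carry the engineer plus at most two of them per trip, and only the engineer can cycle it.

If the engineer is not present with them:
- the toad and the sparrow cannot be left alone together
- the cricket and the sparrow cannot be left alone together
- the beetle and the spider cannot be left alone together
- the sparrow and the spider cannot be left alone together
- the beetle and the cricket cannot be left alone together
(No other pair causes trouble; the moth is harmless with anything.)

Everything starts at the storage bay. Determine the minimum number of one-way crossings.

7

Counting alone: the engineer can take at most 2 across per trip to the lab module, so moving all 6 needs at least 3 loaded trips out, with a return between consecutive ones — at least 5 crossings.
The safety rule pushes this higher. Following every safe sequence of crossings, the most of the 6 that can be at the lab module as the airlock pod arrives there on crossing 5 is 5 — never all 6.
So no plan with fewer than 7 crossings exists, and this one achieves 7:
1. Engineer goes to the lab module with the beetle and the sparrow.
2. Engineer goes back to the storage bay alone.
3. Engineer goes to the lab module with the moth and the spider.
4. Engineer goes back to the storage bay with the beetle and the sparrow.
5. Engineer goes to the lab module with the cricket and the toad.
6. Engineer goes back to the storage bay alone.
7. Engineer goes to the lab module with the beetle and the sparrow.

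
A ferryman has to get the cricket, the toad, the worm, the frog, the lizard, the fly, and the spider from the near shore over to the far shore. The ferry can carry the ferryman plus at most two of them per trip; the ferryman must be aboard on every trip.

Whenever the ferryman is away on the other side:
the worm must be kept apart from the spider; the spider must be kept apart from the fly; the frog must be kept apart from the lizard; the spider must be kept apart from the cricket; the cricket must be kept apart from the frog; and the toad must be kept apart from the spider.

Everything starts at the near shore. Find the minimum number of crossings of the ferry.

9

Counting alone: the ferryman can take at most 2 across per trip to the far shore, so moving all 7 needs at least 4 loaded trips out, with a return between consecutive ones — at least 7 crossings.
The safety rule pushes this higher. Following every safe sequence of crossings, the most of the 7 that can be at the far shore as the ferry arrives there on crossing 7 is 6 — never all 7.
So no plan with fewer than 9 crossings exists, and this one achieves 9:
1. Ferryman goes to the far shore with the frog and the spider.
2. Ferryman goes back to the near shore alone.
3. Ferryman goes to the far shore with the lizard.
4. Ferryman goes back to the near shore with the frog.
5. Ferryman goes to the far shore with the cricket and the toad.
6. Ferryman goes back to the near shore with the spider.
7. Ferryman goes to the far shore with the fly and the worm.
8. Ferryman goes back to the near shore alone.
9. Ferryman goes to the far shore with the frog and the spider.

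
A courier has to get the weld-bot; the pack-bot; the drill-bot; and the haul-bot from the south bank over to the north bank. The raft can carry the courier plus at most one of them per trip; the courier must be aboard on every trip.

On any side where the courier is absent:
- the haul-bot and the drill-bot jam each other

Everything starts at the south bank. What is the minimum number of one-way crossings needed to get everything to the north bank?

Counting alone: the courier can take at most 1 across per trip to the north bank, so moving all 4 needs at least 4 loaded trips out, with a return between consecutive ones — at least 7 crossings.
The plan below uses exactly 7 crossings, so it is optimal:
1. Courier goes to the north bank with the drill-bot.
2. Courier goes back to the south bank alone.
3. Courier goes to the north bank with the weld-bot.
4. Courier goes back to the south bank alone.
5. Courier goes to the north bank with the pack-bot.
6. Courier goes back to the south bank alone.
7. Courier goes to the north bank with the haul-bot.

7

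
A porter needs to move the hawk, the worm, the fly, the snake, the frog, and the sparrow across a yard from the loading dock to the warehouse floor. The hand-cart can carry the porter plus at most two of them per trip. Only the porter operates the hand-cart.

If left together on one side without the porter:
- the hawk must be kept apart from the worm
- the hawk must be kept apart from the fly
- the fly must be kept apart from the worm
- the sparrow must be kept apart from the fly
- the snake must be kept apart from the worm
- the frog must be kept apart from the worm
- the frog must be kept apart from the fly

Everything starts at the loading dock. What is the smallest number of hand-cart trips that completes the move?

Counting alone: the porter can take at most 2 across per trip to the warehouse floor, so moving all 6 needs at least 3 loaded trips out, with a return between consecutive ones — at least 5 crossings.
The safety rule pushes this higher. Following every safe sequence of crossings, the most of the 6 that can be at the warehouse floor as the hand-cart arrives there on crossings 5, 7 is 4, 5 respectively — never all 6.
So no plan with fewer than 9 crossings exists, and this one achieves 9:
1. Porter goes to the warehouse floor with the fly and the worm.
2. Porter goes back to the loading dock with the worm.
3. Porter goes to the warehouse floor with the snake and the worm.
4. Porter goes back to the loading dock with the worm.
5. Porter goes to the warehouse floor with the frog and the hawk.
6. Porter goes back to the loading dock with the fly.
7. Porter goes to the warehouse floor with the sparrow and the worm.
8. Porter goes back to the loading dock with the worm.
9. Porter goes to the warehouse floor with the fly and the worm.

9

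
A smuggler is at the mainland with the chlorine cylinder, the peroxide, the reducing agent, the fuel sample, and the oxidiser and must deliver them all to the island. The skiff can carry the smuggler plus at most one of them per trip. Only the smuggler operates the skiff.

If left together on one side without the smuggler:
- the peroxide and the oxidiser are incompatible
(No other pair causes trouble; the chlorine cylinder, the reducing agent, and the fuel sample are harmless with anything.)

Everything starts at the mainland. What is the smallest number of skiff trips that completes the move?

9

Counting alone: the smuggler can take at most 1 across per trip to the island, so moving all 5 needs at least 5 loaded trips out, with a return between consecutive ones — at least 9 crossings.
The plan below uses exactly 9 crossings, so it is optimal:
1. Smuggler goes to the island with the peroxide.  [the mainland: the chlorine cylinder, the fuel sample, the oxidiser, the reducing agent | the island: the peroxide]
2. Smuggler goes back to the mainland alone.  [the mainland: the chlorine cylinder, the fuel sample, the oxidiser, the reducing agent | the island: the peroxide]
3. Smuggler goes to the island with the chlorine cylinder.  [the mainland: the fuel sample, the oxidiser, the reducing agent | the island: the chlorine cylinder, the peroxide]
4. Smuggler goes back to the mainland alone.  [the mainland: the fuel sample, the oxidiser, the reducing agent | the island: the chlorine cylinder, the peroxide]
5. Smuggler goes to the island with the reducing agent.  [the mainland: the fuel sample, the oxidiser | the island: the chlorine cylinder, the peroxide, the reducing agent]
6. Smuggler goes back to the mainland alone.  [the mainland: the fuel sample, the oxidiser | the island: the chlorine cylinder, the peroxide, the reducing agent]
7. Smuggler goes to the island with the fuel sample.  [the mainland: the oxidiser | the island: the chlorine cylinder, the fuel sample, the peroxide, the reducing agent]
8. Smuggler goes back to the mainland alone.  [the mainland: the oxidiser | the island: the chlorine cylinder, the fuel sample, the peroxide, the reducing agent]
9. Smuggler goes to the island with the oxidiser.  [the mainland: — | the island: the chlorine cylinder, the fuel sample, the oxidiser, the peroxide, the reducing agent]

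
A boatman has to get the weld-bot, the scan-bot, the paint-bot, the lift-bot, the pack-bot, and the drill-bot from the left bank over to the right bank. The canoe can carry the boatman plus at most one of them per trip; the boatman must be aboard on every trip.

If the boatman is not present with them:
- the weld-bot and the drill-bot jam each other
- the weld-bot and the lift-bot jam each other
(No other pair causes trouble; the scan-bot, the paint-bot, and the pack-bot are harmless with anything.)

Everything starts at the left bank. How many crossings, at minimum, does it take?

13

Counting alone: the boatman can take at most 1 across per trip to the right bank, so moving all 6 needs at least 6 loaded trips out, with a return between consecutive ones — at least 11 crossings.
The safety rule pushes this higher. Following every safe sequence of crossings, the most of the 6 that can be at the right bank as the canoe arrives there on crossing 11 is 5 — never all 6.
So no plan with fewer than 13 crossings exists, and this one achieves 13:
1. Boatman goes to the right bank with the weld-bot.  [the left bank: the drill-bot, the lift-bot, the pack-bot, the paint-bot, the scan-bot | the right bank: the weld-bot]
2. Boatman goes back to the left bank alone.  [the left bank: the drill-bot, the lift-bot, the pack-bot, the paint-bot, the scan-bot | the right bank: the weld-bot]
3. Boatman goes to the right bank with the scan-bot.  [the left bank: the drill-bot, the lift-bot, the pack-bot, the paint-bot | the right bank: the scan-bot, the weld-bot]
4. Boatman goes back to the left bank alone.  [the left bank: the drill-bot, the lift-bot, the pack-bot, the paint-bot | the right bank: the scan-bot, the weld-bot]
5. Boatman goes to the right bank with the paint-bot.  [the left bank: the drill-bot, the lift-bot, the pack-bot | the right bank: the paint-bot, the scan-bot, the weld-bot]
6. Boatman goes back to the left bank alone.  [the left bank: the drill-bot, the lift-bot, the pack-bot | the right bank: the paint-bot, the scan-bot, the weld-bot]
7. Boatman goes to the right bank with the lift-bot.  [the left bank: the drill-bot, the pack-bot | the right bank: the lift-bot, the paint-bot, the scan-bot, the weld-bot]
8. Boatman goes back to the left bank with the weld-bot.  [the left bank: the drill-bot, the pack-bot, the weld-bot | the right bank: the lift-bot, the paint-bot, the scan-bot]
9. Boatman goes to the right bank with the drill-bot.  [the left bank: the pack-bot, the weld-bot | the right bank: the drill-bot, the lift-bot, the paint-bot, the scan-bot]
10. Boatman goes back to the left bank alone.  [the left bank: the pack-bot, the weld-bot | the right bank: the drill-bot, the lift-bot, the paint-bot, the scan-bot]
11. Boatman goes to the right bank with the pack-bot.  [the left bank: the weld-bot | the right bank: the drill-bot, the lift-bot, the pack-bot, the paint-bot, the scan-bot]
12. Boatman goes back to the left bank alone.  [the left bank: the weld-bot | the right bank: the drill-bot, the lift-bot, the pack-bot, the paint-bot, the scan-bot]
13. Boatman goes to the right bank with the weld-bot.  [the left bank: — | the right bank: the drill-bot, the lift-bot, the pack-bot, the paint-bot, the scan-bot, the weld-bot]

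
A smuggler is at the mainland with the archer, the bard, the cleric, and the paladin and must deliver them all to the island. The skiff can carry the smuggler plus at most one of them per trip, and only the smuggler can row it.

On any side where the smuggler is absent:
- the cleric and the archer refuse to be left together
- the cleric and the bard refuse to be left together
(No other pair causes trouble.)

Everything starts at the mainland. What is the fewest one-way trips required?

9

Counting alone: the smuggler can take at most 1 across per trip to the island, so moving all 4 needs at least 4 loaded trips out, with a return between consecutive ones — at least 7 crossings.
The safety rule pushes this higher. Following every safe sequence of crossings, the most of the 4 that can be at the island as the skiff arrives there on crossing 7 is 3 — never all 4.
So no plan with fewer than 9 crossings exists, and this one achieves 9:
1. Smuggler goes to the island with the cleric.
2. Smuggler goes back to the mainland alone.
3. Smuggler goes to the island with the archer.
4. Smuggler goes back to the mainland with the cleric.
5. Smuggler goes to the island with the bard.
6. Smuggler goes back to the mainland alone.
7. Smuggler goes to the island with the paladin.
8. Smuggler goes back to the mainland alone.
9. Smuggler goes to the island with the cleric.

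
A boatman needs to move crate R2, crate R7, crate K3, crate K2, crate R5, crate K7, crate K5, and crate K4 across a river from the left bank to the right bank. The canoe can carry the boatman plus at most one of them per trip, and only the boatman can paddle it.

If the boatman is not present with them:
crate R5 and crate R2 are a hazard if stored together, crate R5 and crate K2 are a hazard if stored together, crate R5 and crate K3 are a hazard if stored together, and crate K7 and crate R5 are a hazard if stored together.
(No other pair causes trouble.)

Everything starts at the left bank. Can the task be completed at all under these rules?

No

Following every safe sequence of crossings from the start, the most of the 8 that can be at the right bank as the canoe arrives there on crossings 1, 3, 5, 7, 9 is 1, 2, 3, 4, 5 respectively; the best ever achieved is 5 of 8.
From crossing 11 on, no configuration arises that was not already reachable earlier: only 88 distinct safe configurations (who is on which side, and where the canoe is) can ever be reached, none of them has everyone across, and every continuation just revisits them. So no valid plan exists.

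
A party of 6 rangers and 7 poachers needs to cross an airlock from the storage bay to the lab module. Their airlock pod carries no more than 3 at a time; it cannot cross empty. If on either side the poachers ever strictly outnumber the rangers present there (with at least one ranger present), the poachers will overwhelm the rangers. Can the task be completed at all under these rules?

The poachers already outnumber the rangers at the storage bay before anyone moves, so the starting position itself is disallowed.

No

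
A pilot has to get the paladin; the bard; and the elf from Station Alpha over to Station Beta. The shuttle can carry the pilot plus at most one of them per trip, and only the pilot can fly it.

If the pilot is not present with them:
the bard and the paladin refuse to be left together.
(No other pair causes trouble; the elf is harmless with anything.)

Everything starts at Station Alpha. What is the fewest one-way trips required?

Counting alone: the pilot can take at most 1 across per trip to Station Beta, so moving all 3 needs at least 3 loaded trips out, with a return between consecutive ones — at least 5 crossings.
The plan below uses exactly 5 crossings, so it is optimal:
1. Pilot goes to Station Beta with the paladin.
2. Pilot goes back to Station Alpha alone.
3. Pilot goes to Station Beta with the elf.
4. Pilot goes back to Station Alpha alone.
5. Pilot goes to Station Beta with the bard.

5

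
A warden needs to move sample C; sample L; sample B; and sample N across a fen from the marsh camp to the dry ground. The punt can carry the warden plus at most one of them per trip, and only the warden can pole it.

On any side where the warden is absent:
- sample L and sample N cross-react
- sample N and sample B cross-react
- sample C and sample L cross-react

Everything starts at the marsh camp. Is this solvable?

Whatever the first load, the items left behind include a forbidden pair without the warden. No opening move is safe, so no plan exists.

No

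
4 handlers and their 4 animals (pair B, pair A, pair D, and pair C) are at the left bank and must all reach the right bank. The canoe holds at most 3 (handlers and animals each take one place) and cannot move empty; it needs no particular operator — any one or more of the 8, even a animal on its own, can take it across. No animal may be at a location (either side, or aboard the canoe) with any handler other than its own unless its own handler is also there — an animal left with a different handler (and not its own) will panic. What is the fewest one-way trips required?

9

Counting alone: each trip to the right bank takes at most 3 across and each return brings at least 1 back, so after t trips out (and t−1 returns) at most 3t − (t−1) of the 8 are across; that first reaches 8 at t = 4, so at least 7 crossings are needed.
The safety rule pushes this higher. Following every safe sequence of crossings, the most of the 8 that can be at the right bank as the canoe arrives there on crossing 7 is 7 — never all 8.
So no plan with fewer than 9 crossings exists, and this one achieves 9:
1. animal B and handler B cross → the right bank.
2. handler B crosses ← the left bank.
3. animal A, handler A, and handler B cross → the right bank.
4. animal B and handler B cross ← the left bank.
5. handler B, handler C, and handler D cross → the right bank.
6. animal A crosses ← the left bank.
7. animal A and animal B cross → the right bank.
8. animal B crosses ← the left bank.
9. animal B, animal C, and animal D cross → the right bank.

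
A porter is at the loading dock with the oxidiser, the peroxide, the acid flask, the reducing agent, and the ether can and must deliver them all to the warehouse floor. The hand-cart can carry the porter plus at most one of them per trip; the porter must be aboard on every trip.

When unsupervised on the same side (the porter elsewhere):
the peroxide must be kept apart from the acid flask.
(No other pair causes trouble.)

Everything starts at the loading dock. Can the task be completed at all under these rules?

Yes

1. Porter goes to the warehouse floor with the peroxide.
2. Porter goes back to the loading dock alone.
3. Porter goes to the warehouse floor with the oxidiser.
4. Porter goes back to the loading dock alone.
5. Porter goes to the warehouse floor with the reducing agent.
6. Porter goes back to the loading dock alone.
7. Porter goes to the warehouse floor with the ether can.
8. Porter goes back to the loading dock alone.
9. Porter goes to the warehouse floor with the acid flask.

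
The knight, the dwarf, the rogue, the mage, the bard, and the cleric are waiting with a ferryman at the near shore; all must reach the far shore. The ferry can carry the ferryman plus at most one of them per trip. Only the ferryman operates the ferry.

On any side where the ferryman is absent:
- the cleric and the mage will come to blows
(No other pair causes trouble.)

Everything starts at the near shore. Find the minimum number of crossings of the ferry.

Counting alone: the ferryman can take at most 1 across per trip to the far shore, so moving all 6 needs at least 6 loaded trips out, with a return between consecutive ones — at least 11 crossings.
The plan below uses exactly 11 crossings, so it is optimal:
1. Ferryman goes to the far shore with the mage.  [the near shore: the bard, the cleric, the dwarf, the knight, the rogue | the far shore: the mage]
2. Ferryman goes back to the near shore alone.  [the near shore: the bard, the cleric, the dwarf, the knight, the rogue | the far shore: the mage]
3. Ferryman goes to the far shore with the knight.  [the near shore: the bard, the cleric, the dwarf, the rogue | the far shore: the knight, the mage]
4. Ferryman goes back to the near shore alone.  [the near shore: the bard, the cleric, the dwarf, the rogue | the far shore: the knight, the mage]
5. Ferryman goes to the far shore with the dwarf.  [the near shore: the bard, the cleric, the rogue | the far shore: the dwarf, the knight, the mage]
6. Ferryman goes back to the near shore alone.  [the near shore: the bard, the cleric, the rogue | the far shore: the dwarf, the knight, the mage]
7. Ferryman goes to the far shore with the rogue.  [the near shore: the bard, the cleric | the far shore: the dwarf, the knight, the mage, the rogue]
8. Ferryman goes back to the near shore alone.  [the near shore: the bard, the cleric | the far shore: the dwarf, the knight, the mage, the rogue]
9. Ferryman goes to the far shore with the bard.  [the near shore: the cleric | the far shore: the bard, the dwarf, the knight, the mage, the rogue]
10. Ferryman goes back to the near shore alone.  [the near shore: the cleric | the far shore: the bard, the dwarf, the knight, the mage, the rogue]
11. Ferryman goes to the far shore with the cleric.  [the near shore: — | the far shore: the bard, the cleric, the dwarf, the knight, the mage, the rogue]

11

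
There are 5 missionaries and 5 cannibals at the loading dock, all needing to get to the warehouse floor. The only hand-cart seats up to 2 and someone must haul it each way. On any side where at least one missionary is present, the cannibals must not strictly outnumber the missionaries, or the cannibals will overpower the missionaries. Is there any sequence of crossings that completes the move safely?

No

Following every safe sequence of crossings from the start, the most of the 10 that can be at the warehouse floor as the hand-cart arrives there on crossings 1, 3, 5, 7 is 2, 3, 4, 5 respectively; the best ever achieved is 5 of 10.
From crossing 9 on, no configuration arises that was not already reachable earlier: only 13 distinct safe configurations (who is on which side, and where the hand-cart is) can ever be reached, none of them has everyone across, and every continuation just revisits them. They are: 0 missionaries + 0 cannibals across (hand-cart back at the start); 0 missionaries + 1 cannibal across (hand-cart there); 0 missionaries + 1 cannibal across (hand-cart back at the start); 0 missionaries + 2 cannibals across (hand-cart there); 0 missionaries + 2 cannibals across (hand-cart back at the start); 0 missionaries + 3 cannibals across (hand-cart there); 0 missionaries + 3 cannibals across (hand-cart back at the start); 0 missionaries + 4 cannibals across (hand-cart there); 0 missionaries + 4 cannibals across (hand-cart back at the start); 0 missionaries + 5 cannibals across (hand-cart there); 1 missionary + 1 cannibal across (hand-cart there); 1 missionary + 1 cannibal across (hand-cart back at the start); 2 missionaries + 2 cannibals across (hand-cart there). So no valid plan exists.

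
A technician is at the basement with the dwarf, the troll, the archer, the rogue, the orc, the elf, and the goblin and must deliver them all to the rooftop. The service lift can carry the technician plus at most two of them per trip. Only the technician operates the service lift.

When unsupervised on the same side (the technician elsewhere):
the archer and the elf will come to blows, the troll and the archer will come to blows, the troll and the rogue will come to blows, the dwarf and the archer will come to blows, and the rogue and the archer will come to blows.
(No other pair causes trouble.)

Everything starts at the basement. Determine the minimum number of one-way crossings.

11

Counting alone: the technician can take at most 2 across per trip to the rooftop, so moving all 7 needs at least 4 loaded trips out, with a return between consecutive ones — at least 7 crossings.
The safety rule pushes this higher. Following every safe sequence of crossings, the most of the 7 that can be at the rooftop as the service lift arrives there on crossings 7, 9 is 5, 6 respectively — never all 7.
So no plan with fewer than 11 crossings exists, and this one achieves 11:
1. Technician goes to the rooftop with the archer and the troll.  [the basement: the dwarf, the elf, the goblin, the orc, the rogue | the rooftop: the archer, the troll]
2. Technician goes back to the basement with the troll.  [the basement: the dwarf, the elf, the goblin, the orc, the rogue, the troll | the rooftop: the archer]
3. Technician goes to the rooftop with the dwarf and the troll.  [the basement: the elf, the goblin, the orc, the rogue | the rooftop: the archer, the dwarf, the troll]
4. Technician goes back to the basement with the archer.  [the basement: the archer, the elf, the goblin, the orc, the rogue | the rooftop: the dwarf, the troll]
5. Technician goes to the rooftop with the archer and the orc.  [the basement: the elf, the goblin, the rogue | the rooftop: the archer, the dwarf, the orc, the troll]
6. Technician goes back to the basement with the archer.  [the basement: the archer, the elf, the goblin, the rogue | the rooftop: the dwarf, the orc, the troll]
7. Technician goes to the rooftop with the archer and the elf.  [the basement: the goblin, the rogue | the rooftop: the archer, the dwarf, the elf, the orc, the troll]
8. Technician goes back to the basement with the archer.  [the basement: the archer, the goblin, the rogue | the rooftop: the dwarf, the elf, the orc, the troll]
9. Technician goes to the rooftop with the archer and the goblin.  [the basement: the rogue | the rooftop: the archer, the dwarf, the elf, the goblin, the orc, the troll]
10. Technician goes back to the basement with the archer.  [the basement: the archer, the rogue | the rooftop: the dwarf, the elf, the goblin, the orc, the troll]
11. Technician goes to the rooftop with the archer and the rogue.  [the basement: — | the rooftop: the archer, the dwarf, the elf, the goblin, the orc, the rogue, the troll]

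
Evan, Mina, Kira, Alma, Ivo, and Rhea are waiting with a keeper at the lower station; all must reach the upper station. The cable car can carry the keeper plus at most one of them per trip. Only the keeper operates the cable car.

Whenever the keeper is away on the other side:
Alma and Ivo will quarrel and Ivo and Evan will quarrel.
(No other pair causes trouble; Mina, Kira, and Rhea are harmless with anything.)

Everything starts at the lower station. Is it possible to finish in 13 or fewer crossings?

Yes — this plan uses 13 crossings (≤ 13):
1. Keeper goes to the upper station with Ivo.  [the lower station: Alma, Evan, Kira, Mina, Rhea | the upper station: Ivo]
2. Keeper goes back to the lower station alone.  [the lower station: Alma, Evan, Kira, Mina, Rhea | the upper station: Ivo]
3. Keeper goes to the upper station with Evan.  [the lower station: Alma, Kira, Mina, Rhea | the upper station: Evan, Ivo]
4. Keeper goes back to the lower station with Ivo.  [the lower station: Alma, Ivo, Kira, Mina, Rhea | the upper station: Evan]
5. Keeper goes to the upper station with Alma.  [the lower station: Ivo, Kira, Mina, Rhea | the upper station: Alma, Evan]
6. Keeper goes back to the lower station alone.  [the lower station: Ivo, Kira, Mina, Rhea | the upper station: Alma, Evan]
7. Keeper goes to the upper station with Mina.  [the lower station: Ivo, Kira, Rhea | the upper station: Alma, Evan, Mina]
8. Keeper goes back to the lower station alone.  [the lower station: Ivo, Kira, Rhea | the upper station: Alma, Evan, Mina]
9. Keeper goes to the upper station with Kira.  [the lower station: Ivo, Rhea | the upper station: Alma, Evan, Kira, Mina]
10. Keeper goes back to the lower station alone.  [the lower station: Ivo, Rhea | the upper station: Alma, Evan, Kira, Mina]
11. Keeper goes to the upper station with Rhea.  [the lower station: Ivo | the upper station: Alma, Evan, Kira, Mina, Rhea]
12. Keeper goes back to the lower station alone.  [the lower station: Ivo | the upper station: Alma, Evan, Kira, Mina, Rhea]
13. Keeper goes to the upper station with Ivo.  [the lower station: — | the upper station: Alma, Evan, Ivo, Kira, Mina, Rhea]

Yes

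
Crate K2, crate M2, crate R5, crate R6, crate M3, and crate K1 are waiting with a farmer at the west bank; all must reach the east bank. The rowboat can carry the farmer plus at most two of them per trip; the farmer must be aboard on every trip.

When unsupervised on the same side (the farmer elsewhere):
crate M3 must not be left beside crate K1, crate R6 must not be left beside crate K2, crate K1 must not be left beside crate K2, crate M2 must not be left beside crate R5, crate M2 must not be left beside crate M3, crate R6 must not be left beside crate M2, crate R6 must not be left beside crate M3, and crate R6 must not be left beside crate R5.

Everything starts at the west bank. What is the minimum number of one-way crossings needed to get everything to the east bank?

Whatever the first load, the items left behind include a forbidden pair without the farmer. No opening move is safe, so no plan exists.

impossible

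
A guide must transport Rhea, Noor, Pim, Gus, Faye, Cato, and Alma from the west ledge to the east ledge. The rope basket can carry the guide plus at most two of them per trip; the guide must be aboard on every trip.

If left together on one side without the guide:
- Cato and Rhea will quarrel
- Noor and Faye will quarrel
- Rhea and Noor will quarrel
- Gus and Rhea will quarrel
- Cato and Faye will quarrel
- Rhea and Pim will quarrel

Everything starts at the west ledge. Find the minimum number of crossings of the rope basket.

Counting alone: the guide can take at most 2 across per trip to the east ledge, so moving all 7 needs at least 4 loaded trips out, with a return between consecutive ones — at least 7 crossings.
The safety rule pushes this higher. Following every safe sequence of crossings, the most of the 7 that can be at the east ledge as the rope basket arrives there on crossing 7 is 6 — never all 7.
So no plan with fewer than 9 crossings exists, and this one achieves 9:
1. Guide goes to the east ledge with Faye and Rhea.  [the west ledge: Alma, Cato, Gus, Noor, Pim | the east ledge: Faye, Rhea]
2. Guide goes back to the west ledge alone.  [the west ledge: Alma, Cato, Gus, Noor, Pim | the east ledge: Faye, Rhea]
3. Guide goes to the east ledge with Alma.  [the west ledge: Cato, Gus, Noor, Pim | the east ledge: Alma, Faye, Rhea]
4. Guide goes back to the west ledge alone.  [the west ledge: Cato, Gus, Noor, Pim | the east ledge: Alma, Faye, Rhea]
5. Guide goes to the east ledge with Noor and Pim.  [the west ledge: Cato, Gus | the east ledge: Alma, Faye, Noor, Pim, Rhea]
6. Guide goes back to the west ledge with Faye and Rhea.  [the west ledge: Cato, Faye, Gus, Rhea | the east ledge: Alma, Noor, Pim]
7. Guide goes to the east ledge with Cato and Gus.  [the west ledge: Faye, Rhea | the east ledge: Alma, Cato, Gus, Noor, Pim]
8. Guide goes back to the west ledge alone.  [the west ledge: Faye, Rhea | the east ledge: Alma, Cato, Gus, Noor, Pim]
9. Guide goes to the east ledge with Faye and Rhea.  [the west ledge: — | the east ledge: Alma, Cato, Faye, Gus, Noor, Pim, Rhea]

9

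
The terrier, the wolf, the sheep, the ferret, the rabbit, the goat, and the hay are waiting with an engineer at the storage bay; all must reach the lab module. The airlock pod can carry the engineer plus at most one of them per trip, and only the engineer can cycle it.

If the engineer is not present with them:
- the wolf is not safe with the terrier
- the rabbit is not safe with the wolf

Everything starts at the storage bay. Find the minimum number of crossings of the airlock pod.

Counting alone: the engineer can take at most 1 across per trip to the lab module, so moving all 7 needs at least 7 loaded trips out, with a return between consecutive ones — at least 13 crossings.
The safety rule pushes this higher. Following every safe sequence of crossings, the most of the 7 that can be at the lab module as the airlock pod arrives there on crossing 13 is 6 — never all 7.
So no plan with fewer than 15 crossings exists, and this one achieves 15:
1. Engineer goes to the lab module with the wolf.
2. Engineer goes back to the storage bay alone.
3. Engineer goes to the lab module with the terrier.
4. Engineer goes back to the storage bay with the wolf.
5. Engineer goes to the lab module with the rabbit.
6. Engineer goes back to the storage bay alone.
7. Engineer goes to the lab module with the sheep.
8. Engineer goes back to the storage bay alone.
9. Engineer goes to the lab module with the ferret.
10. Engineer goes back to the storage bay alone.
11. Engineer goes to the lab module with the goat.
12. Engineer goes back to the storage bay alone.
13. Engineer goes to the lab module with the hay.
14. Engineer goes back to the storage bay alone.
15. Engineer goes to the lab module with the wolf.

15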